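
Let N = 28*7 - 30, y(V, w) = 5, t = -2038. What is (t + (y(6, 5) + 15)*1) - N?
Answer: -2184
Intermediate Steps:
N = 166 (N = 196 - 30 = 166)
(t + (y(6, 5) + 15)*1) - N = (-2038 + (5 + 15)*1) - 1*166 = (-2038 + 20*1) - 166 = (-2038 + 20) - 166 = -2018 - 166 = -2184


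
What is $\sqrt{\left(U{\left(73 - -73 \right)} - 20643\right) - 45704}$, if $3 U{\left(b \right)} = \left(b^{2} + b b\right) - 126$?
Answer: $\frac{i \sqrt{469605}}{3} \approx 228.43 i$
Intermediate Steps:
$U{\left(b \right)} = -42 + \frac{2 b^{2}}{3}$ ($U{\left(b \right)} = \frac{\left(b^{2} + b b\right) - 126}{3} = \frac{\left(b^{2} + b^{2}\right) - 126}{3} = \frac{2 b^{2} - 126}{3} = \frac{-126 + 2 b^{2}}{3} = -42 + \frac{2 b^{2}}{3}$)
$\sqrt{\left(U{\left(73 - -73 \right)} - 20643\right) - 45704} = \sqrt{\left(\left(-42 + \frac{2 \left(73 - -73\right)^{2}}{3}\right) - 20643\right) - 45704} = \sqrt{\left(\left(-42 + \frac{2 \left(73 + 73\right)^{2}}{3}\right) - 20643\right) - 45704} = \sqrt{\left(\left(-42 + \frac{2 \cdot 146^{2}}{3}\right) - 20643\right) - 45704} = \sqrt{\left(\left(-42 + \frac{2}{3} \cdot 21316\right) - 20643\right) - 45704} = \sqrt{\left(\left(-42 + \frac{42632}{3}\right) - 20643\right) - 45704} = \sqrt{\left(\frac{42506}{3} - 20643\right) - 45704} = \sqrt{- \frac{19423}{3} - 45704} = \sqrt{- \frac{156535}{3}} = \frac{i \sqrt{469605}}{3}$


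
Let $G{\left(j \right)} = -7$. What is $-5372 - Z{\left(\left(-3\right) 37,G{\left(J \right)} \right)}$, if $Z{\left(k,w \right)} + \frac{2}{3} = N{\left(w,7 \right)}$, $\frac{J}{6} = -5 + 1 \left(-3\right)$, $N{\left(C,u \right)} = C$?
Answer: $- \frac{16093}{3} \approx -5364.3$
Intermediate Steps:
$J = -48$ ($J = 6 \left(-5 + 1 \left(-3\right)\right) = 6 \left(-5 - 3\right) = 6 \left(-8\right) = -48$)
$Z{\left(k,w \right)} = - \frac{2}{3} + w$
$-5372 - Z{\left(\left(-3\right) 37,G{\left(J \right)} \right)} = -5372 - \left(- \frac{2}{3} - 7\right) = -5372 - - \frac{23}{3} = -5372 + \frac{23}{3} = - \frac{16093}{3}$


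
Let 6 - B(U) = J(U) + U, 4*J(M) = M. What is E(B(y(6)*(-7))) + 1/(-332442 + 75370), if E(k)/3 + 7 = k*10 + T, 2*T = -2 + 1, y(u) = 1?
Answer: 107970239/257072 ≈ 420.00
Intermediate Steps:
J(M) = M/4
B(U) = 6 - 5*U/4 (B(U) = 6 - (U/4 + U) = 6 - 5*U/4)
T = -1/2 (T = (-2 + 1)/2 = (1/2)*(-1) = -1/2 ≈ -0.50000)
E(k) = -45/2 + 30*k (E(k) = -21 + 3*(k*10 - 1/2) = -21 + 3*(10*k - 1/2) = -21 + 3*(-1/2 + 10*k) = -21 + (-3/2 + 30*k) = -45/2 + 30*k)
E(B(y(6)*(-7))) + 1/(-332442 + 75370) = (-45/2 + 30*(6 - 5*(-7)/4)) + 1/(-332442 + 75370) = (-45/2 + 30*(6 - 5/4*(-7))) + 1/(-257072) = (-45/2 + 30*(6 + 35/4)) - 1/257072 = (-45/2 + 30*(59/4)) - 1/257072 = (-45/2 + 885/2) - 1/257072 = 420 - 1/257072 = 107970239/257072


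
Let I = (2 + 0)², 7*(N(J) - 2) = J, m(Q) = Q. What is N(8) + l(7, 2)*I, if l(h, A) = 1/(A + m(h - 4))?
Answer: 138/35 ≈ 3.9429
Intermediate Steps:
l(h, A) = 1/(-4 + A + h) (l(h, A) = 1/(A + (h - 4)) = 1/(A + (-4 + h)) = 1/(-4 + A + h))
N(J) = 2 + J/7
I = 4 (I = 2² = 4)
N(8) + l(7, 2)*I = (2 + (⅐)*8) + 4/(-4 + 2 + 7) = (2 + 8/7) + 4/5 = 22/7 + (⅕)*4 = 22/7 + ⅘ = 138/35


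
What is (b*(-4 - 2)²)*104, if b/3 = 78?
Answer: 876096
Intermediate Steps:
b = 234 (b = 3*78 = 234)
(b*(-4 - 2)²)*104 = (234*(-4 - 2)²)*104 = (234*(-6)²)*104 = (234*36)*104 = 8424*104 = 876096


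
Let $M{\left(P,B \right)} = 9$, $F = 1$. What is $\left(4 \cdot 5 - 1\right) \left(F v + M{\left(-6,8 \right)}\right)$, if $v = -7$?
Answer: $38$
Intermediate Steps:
$\left(4 \cdot 5 - 1\right) \left(F v + M{\left(-6,8 \right)}\right) = \left(4 \cdot 5 - 1\right) \left(1 \left(-7\right) + 9\right) = \left(20 - 1\right) \left(-7 + 9\right) = 19 \cdot 2 = 38$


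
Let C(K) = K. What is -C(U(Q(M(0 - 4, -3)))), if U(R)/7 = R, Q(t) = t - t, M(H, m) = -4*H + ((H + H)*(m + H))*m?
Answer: 0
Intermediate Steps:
M(H, m) = -4*H + 2*H*m*(H + m) (M(H, m) = -4*H + ((2*H)*(H + m))*m = -4*H + (2*H*(H + m))*m = -4*H + 2*H*m*(H + m))
Q(t) = 0
U(R) = 7*R
-C(U(Q(M(0 - 4, -3)))) = -7*0 = -1*0 = 0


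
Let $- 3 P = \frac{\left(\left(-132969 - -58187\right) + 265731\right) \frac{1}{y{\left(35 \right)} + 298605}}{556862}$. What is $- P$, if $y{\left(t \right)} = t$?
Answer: $\frac{190949}{498903803040} \approx 3.8274 \cdot 10^{-7}$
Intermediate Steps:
$P = - \frac{190949}{498903803040}$ ($P = - \frac{\frac{\left(-132969 - -58187\right) + 265731}{35 + 298605} \cdot \frac{1}{556862}}{3} = - \frac{\frac{\left(-132969 + 58187\right) + 265731}{298640} \cdot \frac{1}{556862}}{3} = - \frac{\left(-74782 + 265731\right) \frac{1}{298640} \cdot \frac{1}{556862}}{3} = - \frac{190949 \cdot \frac{1}{298640} \cdot \frac{1}{556862}}{3} = - \frac{\frac{190949}{298640} \cdot \frac{1}{556862}}{3} = \left(- \frac{1}{3}\right) \frac{190949}{166301267680} = - \frac{190949}{498903803040} \approx -3.8274 \cdot 10^{-7}$)
$- P = \left(-1\right) \left(- \frac{190949}{498903803040}\right) = \frac{190949}{498903803040}$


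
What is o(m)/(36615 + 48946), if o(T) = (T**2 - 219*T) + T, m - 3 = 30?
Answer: -6105/85561 ≈ -0.071353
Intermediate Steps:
m = 33 (m = 3 + 30 = 33)
o(T) = T**2 - 218*T
o(m)/(36615 + 48946) = (33*(-218 + 33))/(36615 + 48946) = (33*(-185))/85561 = -6105*1/85561 = -6105/85561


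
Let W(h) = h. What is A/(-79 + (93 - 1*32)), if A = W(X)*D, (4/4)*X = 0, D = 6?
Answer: 0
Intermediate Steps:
X = 0
A = 0 (A = 0*6 = 0)
A/(-79 + (93 - 1*32)) = 0/(-79 + (93 - 1*32)) = 0/(-79 + (93 - 32)) = 0/(-79 + 61) = 0/(-18) = 0*(-1/18) = 0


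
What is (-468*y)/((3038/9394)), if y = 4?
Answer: -1256112/217 ≈ -5788.5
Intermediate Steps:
(-468*y)/((3038/9394)) = (-468*4)/((3038/9394)) = -1872/(3038*(1/9394)) = -1872/217/671 = -1872*671/217 = -1256112/217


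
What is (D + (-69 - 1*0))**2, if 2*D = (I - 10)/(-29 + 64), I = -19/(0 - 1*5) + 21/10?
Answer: 2336852281/490000 ≈ 4769.1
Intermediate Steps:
I = 59/10 (I = -19/(0 - 5) + 21*(1/10) = -19/(-5) + 21/10 = -19*(-1/5) + 21/10 = 19/5 + 21/10 = 59/10 ≈ 5.9000)
D = -41/700 (D = ((59/10 - 10)/(-29 + 64))/2 = (-41/10/35)/2 = (-41/10*1/35)/2 = (1/2)*(-41/350) = -41/700 ≈ -0.058571)
(D + (-69 - 1*0))**2 = (-41/700 + (-69 - 1*0))**2 = (-41/700 + (-69 + 0))**2 = (-41/700 - 69)**2 = (-48341/700)**2 = 2336852281/490000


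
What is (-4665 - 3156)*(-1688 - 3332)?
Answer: 39261420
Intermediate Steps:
(-4665 - 3156)*(-1688 - 3332) = -7821*(-5020) = 39261420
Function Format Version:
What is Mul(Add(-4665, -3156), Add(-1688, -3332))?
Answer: 39261420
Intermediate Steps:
Mul(Add(-4665, -3156), Add(-1688, -3332)) = Mul(-7821, -5020) = 39261420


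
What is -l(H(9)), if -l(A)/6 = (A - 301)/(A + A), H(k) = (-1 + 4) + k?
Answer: -289/4 ≈ -72.250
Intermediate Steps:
H(k) = 3 + k
l(A) = -3*(-301 + A)/A (l(A) = -6*(A - 301)/(A + A) = -6*(-301 + A)/(2*A) = -6*(-301 + A)*1/(2*A) = -3*(-301 + A)/A)
-l(H(9)) = -(-3 + 903/(3 + 9)) = -(-3 + 903/12) = -(-3 + 903*(1/12)) = -(-3 + 301/4) = -1*289/4 = -289/4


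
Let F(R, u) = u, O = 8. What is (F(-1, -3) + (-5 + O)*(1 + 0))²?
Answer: 0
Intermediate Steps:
(F(-1, -3) + (-5 + O)*(1 + 0))² = (-3 + (-5 + 8)*(1 + 0))² = (-3 + 3*1)² = (-3 + 3)² = 0² = 0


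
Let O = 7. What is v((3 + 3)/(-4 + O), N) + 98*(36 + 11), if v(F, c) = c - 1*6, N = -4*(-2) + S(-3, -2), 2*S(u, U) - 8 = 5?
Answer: 9229/2 ≈ 4614.5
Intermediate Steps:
S(u, U) = 13/2 (S(u, U) = 4 + (1/2)*5 = 4 + 5/2 = 13/2)
N = 29/2 (N = -4*(-2) + 13/2 = 8 + 13/2 = 29/2 ≈ 14.500)
v(F, c) = -6 + c (v(F, c) = c - 6 = -6 + c)
v((3 + 3)/(-4 + O), N) + 98*(36 + 11) = (-6 + 29/2) + 98*(36 + 11) = 17/2 + 98*47 = 17/2 + 4606 = 9229/2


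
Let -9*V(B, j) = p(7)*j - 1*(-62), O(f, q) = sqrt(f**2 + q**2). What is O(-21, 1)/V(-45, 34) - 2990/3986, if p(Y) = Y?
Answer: -1495/1993 - 3*sqrt(442)/100 ≈ -1.3808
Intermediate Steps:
V(B, j) = -62/9 - 7*j/9 (V(B, j) = -(7*j - 1*(-62))/9 = -(7*j + 62)/9 = -(62 + 7*j)/9 = -62/9 - 7*j/9)
O(-21, 1)/V(-45, 34) - 2990/3986 = sqrt((-21)**2 + 1**2)/(-62/9 - 7/9*34) - 2990/3986 = sqrt(441 + 1)/(-62/9 - 238/9) - 2990*1/3986 = sqrt(442)/(-100/3) - 1495/1993 = sqrt(442)*(-3/100) - 1495/1993 = -3*sqrt(442)/100 - 1495/1993 = -1495/1993 - 3*sqrt(442)/100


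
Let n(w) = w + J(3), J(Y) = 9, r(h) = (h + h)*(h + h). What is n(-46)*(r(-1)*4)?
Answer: -592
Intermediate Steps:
r(h) = 4*h**2 (r(h) = (2*h)*(2*h) = 4*h**2)
n(w) = 9 + w (n(w) = w + 9 = 9 + w)
n(-46)*(r(-1)*4) = (9 - 46)*((4*(-1)**2)*4) = -37*4*1*4 = -148*4 = -37*16 = -592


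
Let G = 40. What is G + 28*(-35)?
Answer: -940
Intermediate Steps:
G + 28*(-35) = 40 + 28*(-35) = 40 - 980 = -940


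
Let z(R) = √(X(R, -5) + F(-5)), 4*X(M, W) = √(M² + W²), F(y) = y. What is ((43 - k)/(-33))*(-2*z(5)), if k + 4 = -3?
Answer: 50*√(-20 + 5*√2)/33 ≈ 5.448*I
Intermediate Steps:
k = -7 (k = -4 - 3 = -7)
X(M, W) = √(M² + W²)/4
z(R) = √(-5 + √(25 + R²)/4) (z(R) = √(√(R² + (-5)²)/4 - 5) = √(√(R² + 25)/4 - 5) = √(√(25 + R²)/4 - 5) = √(-5 + √(25 + R²)/4))
((43 - k)/(-33))*(-2*z(5)) = ((43 - 1*(-7))/(-33))*(-√(-20 + √(25 + 5²))) = ((43 + 7)*(-1/33))*(-√(-20 + √(25 + 25))) = (50*(-1/33))*(-√(-20 + √50)) = -(-100)*√(-20 + 5*√2)/2/33 = -(-50)*√(-20 + 5*√2)/33 = 50*√(-20 + 5*√2)/33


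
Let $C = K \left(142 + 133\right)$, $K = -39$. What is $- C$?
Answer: $10725$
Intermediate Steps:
$C = -10725$ ($C = - 39 \left(142 + 133\right) = \left(-39\right) 275 = -10725$)
$- C = \left(-1\right) \left(-10725\right) = 10725$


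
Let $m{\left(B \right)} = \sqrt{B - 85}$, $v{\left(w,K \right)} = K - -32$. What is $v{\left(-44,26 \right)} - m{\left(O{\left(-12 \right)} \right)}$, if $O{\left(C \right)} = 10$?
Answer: $58 - 5 i \sqrt{3} \approx 58.0 - 8.6602 i$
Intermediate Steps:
$v{\left(w,K \right)} = 32 + K$ ($v{\left(w,K \right)} = K + 32 = 32 + K$)
$m{\left(B \right)} = \sqrt{-85 + B}$
$v{\left(-44,26 \right)} - m{\left(O{\left(-12 \right)} \right)} = \left(32 + 26\right) - \sqrt{-85 + 10} = 58 - \sqrt{-75} = 58 - 5 i \sqrt{3}$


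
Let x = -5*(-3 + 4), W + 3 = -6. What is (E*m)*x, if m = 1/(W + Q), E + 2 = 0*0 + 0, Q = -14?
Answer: -10/23 ≈ -0.43478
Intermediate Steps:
W = -9 (W = -3 - 6 = -9)
E = -2 (E = -2 + (0*0 + 0) = -2 + (0 + 0) = -2 + 0 = -2)
m = -1/23 (m = 1/(-9 - 14) = 1/(-23) = -1/23 ≈ -0.043478)
x = -5 (x = -5*1 = -5)
(E*m)*x = -2*(-1/23)*(-5) = (2/23)*(-5) = -10/23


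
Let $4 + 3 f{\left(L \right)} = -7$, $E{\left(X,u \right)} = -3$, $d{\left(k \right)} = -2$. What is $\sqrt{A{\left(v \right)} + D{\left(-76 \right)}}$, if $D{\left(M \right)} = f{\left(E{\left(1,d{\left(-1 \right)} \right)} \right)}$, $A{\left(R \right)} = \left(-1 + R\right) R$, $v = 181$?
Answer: $\frac{\sqrt{293187}}{3} \approx 180.49$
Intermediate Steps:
$A{\left(R \right)} = R \left(-1 + R\right)$
$f{\left(L \right)} = - \frac{11}{3}$ ($f{\left(L \right)} = - \frac{4}{3} + \frac{1}{3} \left(-7\right) = - \frac{4}{3} - \frac{7}{3} = - \frac{11}{3}$)
$D{\left(M \right)} = - \frac{11}{3}$
$\sqrt{A{\left(v \right)} + D{\left(-76 \right)}} = \sqrt{181 \left(-1 + 181\right) - \frac{11}{3}} = \sqrt{181 \cdot 180 - \frac{11}{3}} = \sqrt{32580 - \frac{11}{3}} = \sqrt{\frac{97729}{3}} = \frac{\sqrt{293187}}{3}$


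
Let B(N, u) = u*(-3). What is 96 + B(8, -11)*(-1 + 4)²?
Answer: 393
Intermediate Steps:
B(N, u) = -3*u
96 + B(8, -11)*(-1 + 4)² = 96 + (-3*(-11))*(-1 + 4)² = 96 + 33*3² = 96 + 33*9 = 96 + 297 = 393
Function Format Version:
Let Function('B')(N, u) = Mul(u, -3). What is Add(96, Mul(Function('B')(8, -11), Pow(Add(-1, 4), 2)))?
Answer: 393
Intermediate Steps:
Function('B')(N, u) = Mul(-3, u)
Add(96, Mul(Function('B')(8, -11), Pow(Add(-1, 4), 2))) = Add(96, Mul(Mul(-3, -11), Pow(Add(-1, 4), 2))) = Add(96, Mul(33, Pow(3, 2))) = Add(96, Mul(33, 9)) = Add(96, 297) = 393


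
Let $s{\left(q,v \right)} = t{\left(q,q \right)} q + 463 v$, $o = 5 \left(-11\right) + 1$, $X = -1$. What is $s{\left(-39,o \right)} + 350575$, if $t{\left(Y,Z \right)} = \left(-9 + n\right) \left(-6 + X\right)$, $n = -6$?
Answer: $321478$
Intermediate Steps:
$o = -54$ ($o = -55 + 1 = -54$)
$t{\left(Y,Z \right)} = 105$ ($t{\left(Y,Z \right)} = \left(-9 - 6\right) \left(-6 - 1\right) = \left(-15\right) \left(-7\right) = 105$)
$s{\left(q,v \right)} = 105 q + 463 v$
$s{\left(-39,o \right)} + 350575 = \left(105 \left(-39\right) + 463 \left(-54\right)\right) + 350575 = \left(-4095 - 25002\right) + 350575 = -29097 + 350575 = 321478$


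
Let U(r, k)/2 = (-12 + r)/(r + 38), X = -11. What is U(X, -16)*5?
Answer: -230/27 ≈ -8.5185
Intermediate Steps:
U(r, k) = 2*(-12 + r)/(38 + r) (U(r, k) = 2*((-12 + r)/(r + 38)) = 2*((-12 + r)/(38 + r)) = 2*(-12 + r)/(38 + r))
U(X, -16)*5 = (2*(-12 - 11)/(38 - 11))*5 = (2*(-23)/27)*5 = (2*(1/27)*(-23))*5 = -46/27*5 = -230/27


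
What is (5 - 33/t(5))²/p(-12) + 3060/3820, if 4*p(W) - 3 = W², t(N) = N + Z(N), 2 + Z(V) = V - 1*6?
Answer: 123530/28077 ≈ 4.3997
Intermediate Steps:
Z(V) = -8 + V (Z(V) = -2 + (V - 1*6) = -2 + (V - 6) = -2 + (-6 + V) = -8 + V)
t(N) = -8 + 2*N (t(N) = N + (-8 + N) = -8 + 2*N)
p(W) = ¾ + W²/4
(5 - 33/t(5))²/p(-12) + 3060/3820 = (5 - 33/(-8 + 2*5))²/(¾ + (¼)*(-12)²) + 3060/3820 = (5 - 33/(-8 + 10))²/(¾ + (¼)*144) + 3060*(1/3820) = (5 - 33/2)²/(¾ + 36) + 153/191 = (5 - 33*½)²/(147/4) + 153/191 = (5 - 33/2)²*(4/147) + 153/191 = (-23/2)²*(4/147) + 153/191 = (529/4)*(4/147) + 153/191 = 529/147 + 153/191 = 123530/28077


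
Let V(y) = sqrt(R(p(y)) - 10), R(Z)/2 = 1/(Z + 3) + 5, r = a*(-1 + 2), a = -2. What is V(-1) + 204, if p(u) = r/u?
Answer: 204 + sqrt(10)/5 ≈ 204.63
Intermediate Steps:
r = -2 (r = -2*(-1 + 2) = -2*1 = -2)
p(u) = -2/u
R(Z) = 10 + 2/(3 + Z) (R(Z) = 2*(1/(Z + 3) + 5) = 2*(1/(3 + Z) + 5) = 2*(5 + 1/(3 + Z)) = 10 + 2/(3 + Z))
V(y) = sqrt(-10 + 2*(16 - 10/y)/(3 - 2/y)) (V(y) = sqrt(2*(16 + 5*(-2/y))/(3 - 2/y) - 10) = sqrt(2*(16 - 10/y)/(3 - 2/y) - 10) = sqrt(-10 + 2*(16 - 10/y)/(3 - 2/y)))
V(-1) + 204 = sqrt(2)*sqrt(-1/(-2 + 3*(-1))) + 204 = sqrt(2)*sqrt(-1/(-2 - 3)) + 204 = sqrt(2)*sqrt(-1/(-5)) + 204 = sqrt(2)*sqrt(-1*(-1/5)) + 204 = sqrt(2)*sqrt(1/5) + 204 = sqrt(2)*(sqrt(5)/5) + 204 = sqrt(10)/5 + 204 = 204 + sqrt(10)/5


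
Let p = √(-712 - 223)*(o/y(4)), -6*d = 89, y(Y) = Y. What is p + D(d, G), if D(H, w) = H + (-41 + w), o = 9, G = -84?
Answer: -839/6 + 9*I*√935/4 ≈ -139.83 + 68.8*I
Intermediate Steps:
d = -89/6 (d = -⅙*89 = -89/6 ≈ -14.833)
D(H, w) = -41 + H + w
p = 9*I*√935/4 (p = √(-712 - 223)*(9/4) = √(-935)*(9*(¼)) = (I*√935)*(9/4) = 9*I*√935/4 ≈ 68.8*I)
p + D(d, G) = 9*I*√935/4 + (-41 - 89/6 - 84) = 9*I*√935/4 - 839/6 = -839/6 + 9*I*√935/4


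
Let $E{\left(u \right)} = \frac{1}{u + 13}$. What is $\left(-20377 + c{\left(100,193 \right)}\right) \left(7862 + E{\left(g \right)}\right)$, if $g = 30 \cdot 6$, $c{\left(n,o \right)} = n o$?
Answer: $- \frac{1634204259}{193} \approx -8.4674 \cdot 10^{6}$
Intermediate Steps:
$g = 180$
$E{\left(u \right)} = \frac{1}{13 + u}$
$\left(-20377 + c{\left(100,193 \right)}\right) \left(7862 + E{\left(g \right)}\right) = \left(-20377 + 100 \cdot 193\right) \left(7862 + \frac{1}{13 + 180}\right) = \left(-20377 + 19300\right) \left(7862 + \frac{1}{193}\right) = - 1077 \left(7862 + \frac{1}{193}\right) = \left(-1077\right) \frac{1517367}{193} = - \frac{1634204259}{193}$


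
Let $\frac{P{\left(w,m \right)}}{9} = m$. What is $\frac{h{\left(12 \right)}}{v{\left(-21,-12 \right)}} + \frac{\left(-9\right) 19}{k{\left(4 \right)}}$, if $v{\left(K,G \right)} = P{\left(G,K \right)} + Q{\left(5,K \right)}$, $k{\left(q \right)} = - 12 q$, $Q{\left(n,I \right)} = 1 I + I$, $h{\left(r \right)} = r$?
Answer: $\frac{4325}{1232} \approx 3.5106$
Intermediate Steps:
$P{\left(w,m \right)} = 9 m$
$Q{\left(n,I \right)} = 2 I$ ($Q{\left(n,I \right)} = I + I = 2 I$)
$v{\left(K,G \right)} = 11 K$ ($v{\left(K,G \right)} = 9 K + 2 K = 11 K$)
$\frac{h{\left(12 \right)}}{v{\left(-21,-12 \right)}} + \frac{\left(-9\right) 19}{k{\left(4 \right)}} = \frac{12}{11 \left(-21\right)} + \frac{\left(-9\right) 19}{\left(-12\right) 4} = \frac{12}{-231} - \frac{171}{-48} = 12 \left(- \frac{1}{231}\right) - - \frac{57}{16} = - \frac{4}{77} + \frac{57}{16} = \frac{4325}{1232}$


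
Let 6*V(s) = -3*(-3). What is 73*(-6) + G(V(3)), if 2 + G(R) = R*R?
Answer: -1751/4 ≈ -437.75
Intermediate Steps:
V(s) = 3/2 (V(s) = (-3*(-3))/6 = (1/6)*9 = 3/2)
G(R) = -2 + R**2 (G(R) = -2 + R*R = -2 + R**2)
73*(-6) + G(V(3)) = 73*(-6) + (-2 + (3/2)**2) = -438 + (-2 + 9/4) = -438 + 1/4 = -1751/4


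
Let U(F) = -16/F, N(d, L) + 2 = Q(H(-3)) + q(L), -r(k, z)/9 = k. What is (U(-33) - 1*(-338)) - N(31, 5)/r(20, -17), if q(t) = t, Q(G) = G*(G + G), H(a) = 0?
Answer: 223411/660 ≈ 338.50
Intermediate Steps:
Q(G) = 2*G**2 (Q(G) = G*(2*G) = 2*G**2)
r(k, z) = -9*k
N(d, L) = -2 + L (N(d, L) = -2 + (2*0**2 + L) = -2 + (2*0 + L) = -2 + (0 + L) = -2 + L)
(U(-33) - 1*(-338)) - N(31, 5)/r(20, -17) = (-16/(-33) - 1*(-338)) - (-2 + 5)/((-9*20)) = (-16*(-1/33) + 338) - 3/(-180) = (16/33 + 338) - 3*(-1)/180 = 11170/33 - 1*(-1/60) = 11170/33 + 1/60 = 223411/660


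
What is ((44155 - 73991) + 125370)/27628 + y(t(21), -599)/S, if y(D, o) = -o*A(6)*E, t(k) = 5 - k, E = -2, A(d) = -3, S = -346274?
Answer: 8245411321/2391714518 ≈ 3.4475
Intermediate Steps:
y(D, o) = -6*o (y(D, o) = -o*(-3)*(-2) = -(-3*o)*(-2) = -6*o)
((44155 - 73991) + 125370)/27628 + y(t(21), -599)/S = ((44155 - 73991) + 125370)/27628 - 6*(-599)/(-346274) = (-29836 + 125370)*(1/27628) + 3594*(-1/346274) = 95534*(1/27628) - 1797/173137 = 47767/13814 - 1797/173137 = 8245411321/2391714518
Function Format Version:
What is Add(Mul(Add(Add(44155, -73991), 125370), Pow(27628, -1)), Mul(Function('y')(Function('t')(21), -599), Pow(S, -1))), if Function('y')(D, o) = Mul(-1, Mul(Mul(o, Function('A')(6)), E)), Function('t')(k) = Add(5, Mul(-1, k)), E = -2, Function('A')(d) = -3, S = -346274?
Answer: Rational(8245411321, 2391714518) ≈ 3.4475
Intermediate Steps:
Function('y')(D, o) = Mul(-6, o) (Function('y')(D, o) = Mul(-1, Mul(Mul(o, -3), -2)) = Mul(-1, Mul(Mul(-3, o), -2)) = Mul(-1, Mul(6, o)) = Mul(-6, o))
Add(Mul(Add(Add(44155, -73991), 125370), Pow(27628, -1)), Mul(Function('y')(Function('t')(21), -599), Pow(S, -1))) = Add(Mul(Add(Add(44155, -73991), 125370), Pow(27628, -1)), Mul(Mul(-6, -599), Pow(-346274, -1))) = Add(Mul(Add(-29836, 125370), Rational(1, 27628)), Mul(3594, Rational(-1, 346274))) = Add(Mul(95534, Rational(1, 27628)), Rational(-1797, 173137)) = Add(Rational(47767, 13814), Rational(-1797, 173137)) = Rational(8245411321, 2391714518)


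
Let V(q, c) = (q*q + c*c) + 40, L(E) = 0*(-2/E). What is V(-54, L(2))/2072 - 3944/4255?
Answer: 29769/59570 ≈ 0.49973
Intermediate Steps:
L(E) = 0
V(q, c) = 40 + c² + q² (V(q, c) = (q² + c²) + 40 = (c² + q²) + 40 = 40 + c² + q²)
V(-54, L(2))/2072 - 3944/4255 = (40 + 0² + (-54)²)/2072 - 3944/4255 = (40 + 0 + 2916)*(1/2072) - 3944*1/4255 = 2956*(1/2072) - 3944/4255 = 739/518 - 3944/4255 = 29769/59570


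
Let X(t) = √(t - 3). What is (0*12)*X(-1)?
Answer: 0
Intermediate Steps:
X(t) = √(-3 + t)
(0*12)*X(-1) = (0*12)*√(-3 - 1) = 0*√(-4) = 0*(2*I) = 0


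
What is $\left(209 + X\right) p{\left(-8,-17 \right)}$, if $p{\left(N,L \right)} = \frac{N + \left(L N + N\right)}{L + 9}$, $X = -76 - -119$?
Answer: $-3780$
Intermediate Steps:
$X = 43$ ($X = -76 + 119 = 43$)
$p{\left(N,L \right)} = \frac{2 N + L N}{9 + L}$ ($p{\left(N,L \right)} = \frac{N + \left(N + L N\right)}{9 + L} = \frac{2 N + L N}{9 + L}$)
$\left(209 + X\right) p{\left(-8,-17 \right)} = \left(209 + 43\right) \left(- \frac{8 \left(2 - 17\right)}{9 - 17}\right) = 252 \left(\left(-8\right) \frac{1}{-8} \left(-15\right)\right) = 252 \left(\left(-8\right) \left(- \frac{1}{8}\right) \left(-15\right)\right) = 252 \left(-15\right) = -3780$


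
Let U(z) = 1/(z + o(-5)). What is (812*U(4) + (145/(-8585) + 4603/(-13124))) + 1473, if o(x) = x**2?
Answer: 1989124233/1325524 ≈ 1500.6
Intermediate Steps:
U(z) = 1/(25 + z) (U(z) = 1/(z + (-5)**2) = 1/(z + 25) = 1/(25 + z))
(812*U(4) + (145/(-8585) + 4603/(-13124))) + 1473 = (812/(25 + 4) + (145/(-8585) + 4603/(-13124))) + 1473 = (812/29 + (145*(-1/8585) + 4603*(-1/13124))) + 1473 = (812*(1/29) + (-29/1717 - 4603/13124)) + 1473 = (28 - 487291/1325524) + 1473 = 36627381/1325524 + 1473 = 1989124233/1325524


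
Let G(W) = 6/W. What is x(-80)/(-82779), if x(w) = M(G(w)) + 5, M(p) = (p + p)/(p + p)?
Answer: -2/27593 ≈ -7.2482e-5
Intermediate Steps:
M(p) = 1 (M(p) = (2*p)/((2*p)) = (2*p)*(1/(2*p)) = 1)
x(w) = 6 (x(w) = 1 + 5 = 6)
x(-80)/(-82779) = 6/(-82779) = 6*(-1/82779) = -2/27593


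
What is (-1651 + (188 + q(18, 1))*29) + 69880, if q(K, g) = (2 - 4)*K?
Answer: 72637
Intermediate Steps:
q(K, g) = -2*K
(-1651 + (188 + q(18, 1))*29) + 69880 = (-1651 + (188 - 2*18)*29) + 69880 = (-1651 + (188 - 36)*29) + 69880 = (-1651 + 152*29) + 69880 = (-1651 + 4408) + 69880 = 2757 + 69880 = 72637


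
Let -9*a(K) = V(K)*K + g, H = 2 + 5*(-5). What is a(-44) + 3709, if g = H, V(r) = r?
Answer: 31468/9 ≈ 3496.4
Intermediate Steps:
H = -23 (H = 2 - 25 = -23)
g = -23
a(K) = 23/9 - K²/9 (a(K) = -(K*K - 23)/9 = -(K² - 23)/9 = -(-23 + K²)/9 = 23/9 - K²/9)
a(-44) + 3709 = (23/9 - ⅑*(-44)²) + 3709 = (23/9 - ⅑*1936) + 3709 = (23/9 - 1936/9) + 3709 = -1913/9 + 3709 = 31468/9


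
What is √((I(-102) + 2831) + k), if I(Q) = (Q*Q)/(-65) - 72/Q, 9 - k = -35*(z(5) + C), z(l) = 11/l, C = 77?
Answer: 2*√1664453765/1105 ≈ 73.842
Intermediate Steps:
k = 2781 (k = 9 - (-35)*(11/5 + 77) = 9 - (-35)*396/5 = 9 - 1*(-2772) = 9 + 2772 = 2781)
I(Q) = -72/Q - Q²/65 (I(Q) = Q²*(-1/65) - 72/Q = -Q²/65 - 72/Q = -72/Q - Q²/65)
√((I(-102) + 2831) + k) = √(((1/65)*(-4680 - 1*(-102)³)/(-102) + 2831) + 2781) = √(((1/65)*(-1/102)*(-4680 - 1*(-1061208)) + 2831) + 2781) = √(((1/65)*(-1/102)*(-4680 + 1061208) + 2831) + 2781) = √(((1/65)*(-1/102)*1056528 + 2831) + 2781) = √((-176088/1105 + 2831) + 2781) = √(2952167/1105 + 2781) = √(6025172/1105) = 2*√1664453765/1105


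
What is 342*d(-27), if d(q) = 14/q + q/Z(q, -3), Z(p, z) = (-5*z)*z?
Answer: 418/15 ≈ 27.867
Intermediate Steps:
Z(p, z) = -5*z**2
d(q) = 14/q - q/45 (d(q) = 14/q + q/((-5*(-3)**2)) = 14/q + q/((-5*9)) = 14/q + q/(-45) = 14/q + q*(-1/45) = 14/q - q/45)
342*d(-27) = 342*(14/(-27) - 1/45*(-27)) = 342*(14*(-1/27) + 3/5) = 342*(-14/27 + 3/5) = 342*(11/135) = 418/15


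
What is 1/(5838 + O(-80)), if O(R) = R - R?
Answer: 1/5838 ≈ 0.00017129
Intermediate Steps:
O(R) = 0
1/(5838 + O(-80)) = 1/(5838 + 0) = 1/5838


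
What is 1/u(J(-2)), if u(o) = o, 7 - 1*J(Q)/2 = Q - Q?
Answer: 1/14 ≈ 0.071429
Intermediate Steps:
J(Q) = 14 (J(Q) = 14 - 2*(Q - Q) = 14 - 2*0 = 14 + 0 = 14)
1/u(J(-2)) = 1/14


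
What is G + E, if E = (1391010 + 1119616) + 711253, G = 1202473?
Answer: 4424352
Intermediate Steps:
E = 3221879 (E = 2510626 + 711253 = 3221879)
G + E = 1202473 + 3221879 = 4424352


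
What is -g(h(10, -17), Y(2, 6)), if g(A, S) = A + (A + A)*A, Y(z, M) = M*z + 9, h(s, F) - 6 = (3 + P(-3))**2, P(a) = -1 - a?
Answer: -1953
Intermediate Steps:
h(s, F) = 31 (h(s, F) = 6 + (3 + (-1 - 1*(-3)))**2 = 6 + (3 + (-1 + 3))**2 = 6 + (3 + 2)**2 = 6 + 5**2 = 6 + 25 = 31)
Y(z, M) = 9 + M*z
g(A, S) = A + 2*A**2 (g(A, S) = A + (2*A)*A = A + 2*A**2)
-g(h(10, -17), Y(2, 6)) = -31*(1 + 2*31) = -31*(1 + 62) = -31*63 = -1*1953 = -1953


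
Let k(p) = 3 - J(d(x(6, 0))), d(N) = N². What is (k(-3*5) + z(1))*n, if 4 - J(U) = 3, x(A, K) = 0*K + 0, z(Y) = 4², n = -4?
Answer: -72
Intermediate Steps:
z(Y) = 16
x(A, K) = 0 (x(A, K) = 0 + 0 = 0)
J(U) = 1 (J(U) = 4 - 1*3 = 4 - 3 = 1)
k(p) = 2 (k(p) = 3 - 1*1 = 3 - 1 = 2)
(k(-3*5) + z(1))*n = (2 + 16)*(-4) = 18*(-4) = -72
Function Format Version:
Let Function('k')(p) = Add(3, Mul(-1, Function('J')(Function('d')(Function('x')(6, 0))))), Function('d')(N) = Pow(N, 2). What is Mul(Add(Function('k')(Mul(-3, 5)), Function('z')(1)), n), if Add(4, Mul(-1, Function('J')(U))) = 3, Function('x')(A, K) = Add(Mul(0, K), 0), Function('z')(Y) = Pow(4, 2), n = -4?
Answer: -72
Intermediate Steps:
Function('z')(Y) = 16
Function('x')(A, K) = 0 (Function('x')(A, K) = Add(0, 0) = 0)
Function('J')(U) = 1 (Function('J')(U) = Add(4, Mul(-1, 3)) = Add(4, -3) = 1)
Function('k')(p) = 2 (Function('k')(p) = Add(3, Mul(-1, 1)) = Add(3, -1) = 2)
Mul(Add(Function('k')(Mul(-3, 5)), Function('z')(1)), n) = Mul(Add(2, 16), -4) = Mul(18, -4) = -72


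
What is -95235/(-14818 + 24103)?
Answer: -6349/619 ≈ -10.257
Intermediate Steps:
-95235/(-14818 + 24103) = -95235/9285 = -95235*1/9285 = -6349/619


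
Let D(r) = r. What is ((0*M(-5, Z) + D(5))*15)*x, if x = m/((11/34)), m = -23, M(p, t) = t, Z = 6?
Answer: -58650/11 ≈ -5331.8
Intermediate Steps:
x = -782/11 (x = -23/(11/34) = -23/(11*(1/34)) = -23/11/34 = -23*34/11 = -782/11 ≈ -71.091)
((0*M(-5, Z) + D(5))*15)*x = ((0*6 + 5)*15)*(-782/11) = ((0 + 5)*15)*(-782/11) = (5*15)*(-782/11) = 75*(-782/11) = -58650/11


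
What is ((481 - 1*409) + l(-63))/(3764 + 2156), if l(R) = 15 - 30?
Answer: 57/5920 ≈ 0.0096284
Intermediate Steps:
l(R) = -15
((481 - 1*409) + l(-63))/(3764 + 2156) = ((481 - 1*409) - 15)/(3764 + 2156) = ((481 - 409) - 15)/5920 = (72 - 15)*(1/5920) = 57*(1/5920) = 57/5920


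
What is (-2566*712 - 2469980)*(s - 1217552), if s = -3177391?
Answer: 18884947012596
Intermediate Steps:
(-2566*712 - 2469980)*(s - 1217552) = (-2566*712 - 2469980)*(-3177391 - 1217552) = (-1826992 - 2469980)*(-4394943) = -4296972*(-4394943) = 18884947012596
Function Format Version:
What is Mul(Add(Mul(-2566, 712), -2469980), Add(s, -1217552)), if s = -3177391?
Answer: 18884947012596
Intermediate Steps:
Mul(Add(Mul(-2566, 712), -2469980), Add(s, -1217552)) = Mul(Add(Mul(-2566, 712), -2469980), Add(-3177391, -1217552)) = Mul(Add(-1826992, -2469980), -4394943) = Mul(-4296972, -4394943) = 18884947012596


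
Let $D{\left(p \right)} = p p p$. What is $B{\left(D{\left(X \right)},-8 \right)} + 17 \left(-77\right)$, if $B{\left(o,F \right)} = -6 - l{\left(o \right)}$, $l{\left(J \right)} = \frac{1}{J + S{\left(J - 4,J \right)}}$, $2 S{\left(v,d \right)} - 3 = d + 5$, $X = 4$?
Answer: $- \frac{131501}{100} \approx -1315.0$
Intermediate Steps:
$S{\left(v,d \right)} = 4 + \frac{d}{2}$ ($S{\left(v,d \right)} = \frac{3}{2} + \frac{d + 5}{2} = \frac{3}{2} + \frac{5 + d}{2} = \frac{3}{2} + \left(\frac{5}{2} + \frac{d}{2}\right) = 4 + \frac{d}{2}$)
$D{\left(p \right)} = p^{3}$ ($D{\left(p \right)} = p^{2} p = p^{3}$)
$l{\left(J \right)} = \frac{1}{4 + \frac{3 J}{2}}$ ($l{\left(J \right)} = \frac{1}{J + \left(4 + \frac{J}{2}\right)} = \frac{1}{4 + \frac{3 J}{2}}$)
$B{\left(o,F \right)} = -6 - \frac{2}{8 + 3 o}$
$B{\left(D{\left(X \right)},-8 \right)} + 17 \left(-77\right) = \frac{2 \left(-25 - 9 \cdot 4^{3}\right)}{8 + 3 \cdot 4^{3}} + 17 \left(-77\right) = \frac{2 \left(-25 - 576\right)}{8 + 3 \cdot 64} - 1309 = \frac{2 \left(-25 - 576\right)}{8 + 192} - 1309 = 2 \cdot \frac{1}{200} \left(-601\right) - 1309 = - \frac{601}{100} - 1309 = - \frac{131501}{100}$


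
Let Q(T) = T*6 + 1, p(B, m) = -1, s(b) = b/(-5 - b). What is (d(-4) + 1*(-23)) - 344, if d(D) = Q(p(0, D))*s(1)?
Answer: -2197/6 ≈ -366.17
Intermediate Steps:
Q(T) = 1 + 6*T (Q(T) = 6*T + 1 = 1 + 6*T)
d(D) = 5/6 (d(D) = (1 + 6*(-1))*(-1*1/(5 + 1)) = (1 - 6)*(-1*1/6) = -(-5)/6 = -5*(-1/6) = 5/6)
(d(-4) + 1*(-23)) - 344 = (5/6 + 1*(-23)) - 344 = (5/6 - 23) - 344 = -133/6 - 344 = -2197/6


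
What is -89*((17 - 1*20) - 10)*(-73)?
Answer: -84461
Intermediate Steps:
-89*((17 - 1*20) - 10)*(-73) = -89*((17 - 20) - 10)*(-73) = -89*(-3 - 10)*(-73) = -89*(-13)*(-73) = 1157*(-73) = -84461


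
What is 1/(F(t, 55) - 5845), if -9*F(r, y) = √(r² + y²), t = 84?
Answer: -473445/2767275944 + 9*√10081/2767275944 ≈ -0.00017076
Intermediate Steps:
F(r, y) = -√(r² + y²)/9
1/(F(t, 55) - 5845) = 1/(-√(84² + 55²)/9 - 5845) = 1/(-√(7056 + 3025)/9 - 5845) = 1/(-√10081/9 - 5845) = 1/(-5845 - √10081/9)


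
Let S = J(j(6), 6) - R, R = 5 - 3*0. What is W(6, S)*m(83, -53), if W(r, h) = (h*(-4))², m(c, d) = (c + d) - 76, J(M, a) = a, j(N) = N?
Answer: -736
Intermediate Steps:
R = 5 (R = 5 + 0 = 5)
m(c, d) = -76 + c + d
S = 1 (S = 6 - 1*5 = 6 - 5 = 1)
W(r, h) = 16*h² (W(r, h) = (-4*h)² = 16*h²)
W(6, S)*m(83, -53) = (16*1²)*(-76 + 83 - 53) = (16*1)*(-46) = 16*(-46) = -736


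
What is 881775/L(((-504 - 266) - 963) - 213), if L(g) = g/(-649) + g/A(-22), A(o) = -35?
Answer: 317928875/21128 ≈ 15048.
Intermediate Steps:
L(g) = -684*g/22715 (L(g) = g/(-649) + g/(-35) = g*(-1/649) + g*(-1/35) = -g/649 - g/35 = -684*g/22715)
881775/L(((-504 - 266) - 963) - 213) = 881775/((-684*(((-504 - 266) - 963) - 213)/22715)) = 881775/((-684*((-770 - 963) - 213)/22715)) = 881775/((-684*(-1733 - 213)/22715)) = 881775/((-684/22715*(-1946))) = 881775/(190152/3245) = 881775*(3245/190152) = 317928875/21128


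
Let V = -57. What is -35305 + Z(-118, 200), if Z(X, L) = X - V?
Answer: -35366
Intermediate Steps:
Z(X, L) = 57 + X (Z(X, L) = X - 1*(-57) = X + 57 = 57 + X)
-35305 + Z(-118, 200) = -35305 + (57 - 118) = -35305 - 61 = -35366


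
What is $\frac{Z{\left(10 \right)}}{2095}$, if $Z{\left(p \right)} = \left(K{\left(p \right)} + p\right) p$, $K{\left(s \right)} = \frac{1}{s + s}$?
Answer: $\frac{201}{4190} \approx 0.047971$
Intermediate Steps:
$K{\left(s \right)} = \frac{1}{2 s}$
$Z{\left(p \right)} = p \left(p + \frac{1}{2 p}\right)$ ($Z{\left(p \right)} = \left(\frac{1}{2 p} + p\right) p = \left(p + \frac{1}{2 p}\right) p = p \left(p + \frac{1}{2 p}\right)$)
$\frac{Z{\left(10 \right)}}{2095} = \frac{\frac{1}{2} + 10^{2}}{2095} = \left(\frac{1}{2} + 100\right) \frac{1}{2095} = \frac{201}{2} \cdot \frac{1}{2095} = \frac{201}{4190}$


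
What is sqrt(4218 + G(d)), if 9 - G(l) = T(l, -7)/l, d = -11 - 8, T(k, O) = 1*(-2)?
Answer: 7*sqrt(31141)/19 ≈ 65.015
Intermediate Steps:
T(k, O) = -2
d = -19
G(l) = 9 + 2/l (G(l) = 9 - (-2)/l = 9 + 2/l)
sqrt(4218 + G(d)) = sqrt(4218 + (9 + 2/(-19))) = sqrt(4218 + (9 + 2*(-1/19))) = sqrt(4218 + (9 - 2/19)) = sqrt(4218 + 169/19) = sqrt(80311/19) = 7*sqrt(31141)/19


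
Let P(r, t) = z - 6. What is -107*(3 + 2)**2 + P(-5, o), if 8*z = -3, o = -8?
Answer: -21451/8 ≈ -2681.4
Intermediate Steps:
z = -3/8 (z = (1/8)*(-3) = -3/8 ≈ -0.37500)
P(r, t) = -51/8 (P(r, t) = -3/8 - 6 = -51/8)
-107*(3 + 2)**2 + P(-5, o) = -107*(3 + 2)**2 - 51/8 = -107*5**2 - 51/8 = -107*25 - 51/8 = -2675 - 51/8 = -21451/8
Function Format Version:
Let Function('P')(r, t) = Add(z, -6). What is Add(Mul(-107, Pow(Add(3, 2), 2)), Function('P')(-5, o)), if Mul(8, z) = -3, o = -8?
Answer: Rational(-21451, 8) ≈ -2681.4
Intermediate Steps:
z = Rational(-3, 8) (z = Mul(Rational(1, 8), -3) = Rational(-3, 8) ≈ -0.37500)
Function('P')(r, t) = Rational(-51, 8) (Function('P')(r, t) = Add(Rational(-3, 8), -6) = Rational(-51, 8))
Add(Mul(-107, Pow(Add(3, 2), 2)), Function('P')(-5, o)) = Add(Mul(-107, Pow(Add(3, 2), 2)), Rational(-51, 8)) = Add(Mul(-107, Pow(5, 2)), Rational(-51, 8)) = Add(Mul(-107, 25), Rational(-51, 8)) = Add(-2675, Rational(-51, 8)) = Rational(-21451, 8)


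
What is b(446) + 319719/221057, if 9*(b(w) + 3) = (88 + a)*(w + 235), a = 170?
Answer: 4315131302/221057 ≈ 19520.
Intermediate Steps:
b(w) = 20201/3 + 86*w/3 (b(w) = -3 + ((88 + 170)*(w + 235))/9 = -3 + (258*(235 + w))/9 = -3 + (60630 + 258*w)/9 = -3 + (20210/3 + 86*w/3) = 20201/3 + 86*w/3)
b(446) + 319719/221057 = (20201/3 + (86/3)*446) + 319719/221057 = (20201/3 + 38356/3) + 319719*(1/221057) = 19519 + 319719/221057 = 4315131302/221057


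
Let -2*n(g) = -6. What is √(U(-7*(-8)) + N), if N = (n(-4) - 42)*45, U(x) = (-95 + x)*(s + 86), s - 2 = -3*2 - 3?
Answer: 2*I*√1209 ≈ 69.541*I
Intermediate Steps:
n(g) = 3 (n(g) = -½*(-6) = 3)
s = -7 (s = 2 + (-3*2 - 3) = 2 + (-6 - 3) = 2 - 9 = -7)
U(x) = -7505 + 79*x (U(x) = (-95 + x)*(-7 + 86) = (-95 + x)*79 = -7505 + 79*x)
N = -1755 (N = (3 - 42)*45 = -39*45 = -1755)
√(U(-7*(-8)) + N) = √((-7505 + 79*(-7*(-8))) - 1755) = √((-7505 + 79*56) - 1755) = √((-7505 + 4424) - 1755) = √(-3081 - 1755) = √(-4836) = 2*I*√1209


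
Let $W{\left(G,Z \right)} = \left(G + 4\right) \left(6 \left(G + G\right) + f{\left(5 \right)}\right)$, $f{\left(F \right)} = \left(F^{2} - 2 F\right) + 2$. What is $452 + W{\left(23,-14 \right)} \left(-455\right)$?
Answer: $-3599053$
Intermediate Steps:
$f{\left(F \right)} = 2 + F^{2} - 2 F$
$W{\left(G,Z \right)} = \left(4 + G\right) \left(17 + 12 G\right)$ ($W{\left(G,Z \right)} = \left(G + 4\right) \left(6 \left(G + G\right) + \left(2 + 5^{2} - 10\right)\right) = \left(4 + G\right) \left(6 \cdot 2 G + \left(2 + 25 - 10\right)\right) = \left(4 + G\right) \left(12 G + 17\right) = \left(4 + G\right) \left(17 + 12 G\right)$)
$452 + W{\left(23,-14 \right)} \left(-455\right) = 452 + \left(68 + 12 \cdot 23^{2} + 65 \cdot 23\right) \left(-455\right) = 452 + \left(68 + 12 \cdot 529 + 1495\right) \left(-455\right) = 452 + \left(68 + 6348 + 1495\right) \left(-455\right) = 452 + 7911 \left(-455\right) = 452 - 3599505 = -3599053$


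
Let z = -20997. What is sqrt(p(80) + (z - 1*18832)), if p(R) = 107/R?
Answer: I*sqrt(15931065)/20 ≈ 199.57*I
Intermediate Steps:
sqrt(p(80) + (z - 1*18832)) = sqrt(107/80 + (-20997 - 1*18832)) = sqrt(107*(1/80) + (-20997 - 18832)) = sqrt(107/80 - 39829) = sqrt(-3186213/80) = I*sqrt(15931065)/20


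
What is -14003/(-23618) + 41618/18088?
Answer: 44150721/15257228 ≈ 2.8938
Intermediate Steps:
-14003/(-23618) + 41618/18088 = -14003*(-1/23618) + 41618*(1/18088) = 14003/23618 + 20809/9044 = 44150721/15257228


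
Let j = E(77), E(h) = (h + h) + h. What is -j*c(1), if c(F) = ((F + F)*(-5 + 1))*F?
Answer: 1848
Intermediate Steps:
E(h) = 3*h (E(h) = 2*h + h = 3*h)
j = 231 (j = 3*77 = 231)
c(F) = -8*F² (c(F) = ((2*F)*(-4))*F = (-8*F)*F = -8*F²)
-j*c(1) = -231*(-8*1²) = -231*(-8*1) = -231*(-8) = -1*(-1848) = 1848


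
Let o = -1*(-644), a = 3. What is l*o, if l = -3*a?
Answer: -5796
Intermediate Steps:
o = 644
l = -9 (l = -3*3 = -9)
l*o = -9*644 = -5796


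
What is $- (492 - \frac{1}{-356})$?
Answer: $- \frac{175153}{356} \approx -492.0$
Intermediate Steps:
$- (492 - \frac{1}{-356}) = - (492 - - \frac{1}{356}) = - (492 + \frac{1}{356}) = \left(-1\right) \frac{175153}{356} = - \frac{175153}{356}$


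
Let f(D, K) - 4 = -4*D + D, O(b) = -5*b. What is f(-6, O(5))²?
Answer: 484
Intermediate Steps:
f(D, K) = 4 - 3*D (f(D, K) = 4 + (-4*D + D) = 4 - 3*D)
f(-6, O(5))² = (4 - 3*(-6))² = (4 + 18)² = 22² = 484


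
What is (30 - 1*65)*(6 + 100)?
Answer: -3710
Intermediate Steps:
(30 - 1*65)*(6 + 100) = (30 - 65)*106 = -35*106 = -3710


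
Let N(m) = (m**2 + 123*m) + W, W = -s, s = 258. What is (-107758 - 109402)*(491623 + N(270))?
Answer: -129747671000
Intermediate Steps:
W = -258 (W = -1*258 = -258)
N(m) = -258 + m**2 + 123*m (N(m) = (m**2 + 123*m) - 258 = -258 + m**2 + 123*m)
(-107758 - 109402)*(491623 + N(270)) = (-107758 - 109402)*(491623 + (-258 + 270**2 + 123*270)) = -217160*(491623 + (-258 + 72900 + 33210)) = -217160*(491623 + 105852) = -217160*597475 = -129747671000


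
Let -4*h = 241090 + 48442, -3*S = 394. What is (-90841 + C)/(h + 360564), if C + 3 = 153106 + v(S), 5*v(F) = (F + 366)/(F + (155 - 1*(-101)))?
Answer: 5292302/24495385 ≈ 0.21605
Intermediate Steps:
S = -394/3 (S = -⅓*394 = -394/3 ≈ -131.33)
v(F) = (366 + F)/(5*(256 + F)) (v(F) = ((F + 366)/(F + (155 - 1*(-101))))/5 = ((366 + F)/(F + (155 + 101)))/5 = ((366 + F)/(F + 256))/5 = ((366 + F)/(256 + F))/5 = (366 + F)/(5*(256 + F)))
C = 13013787/85 (C = -3 + (153106 + (366 - 394/3)/(5*(256 - 394/3))) = -3 + (153106 + (⅕)*(704/3)/(374/3)) = -3 + (153106 + (⅕)*(3/374)*(704/3)) = -3 + (153106 + 32/85) = -3 + 13014042/85 = 13013787/85 ≈ 1.5310e+5)
h = -72383 (h = -(241090 + 48442)/4 = -¼*289532 = -72383)
(-90841 + C)/(h + 360564) = (-90841 + 13013787/85)/(-72383 + 360564) = (5292302/85)/288181 = (5292302/85)*(1/288181) = 5292302/24495385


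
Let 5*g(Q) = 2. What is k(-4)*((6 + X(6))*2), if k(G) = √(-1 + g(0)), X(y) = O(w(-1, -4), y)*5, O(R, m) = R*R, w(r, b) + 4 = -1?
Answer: 262*I*√15/5 ≈ 202.94*I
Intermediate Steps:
g(Q) = ⅖ (g(Q) = (⅕)*2 = ⅖)
w(r, b) = -5 (w(r, b) = -4 - 1 = -5)
O(R, m) = R²
X(y) = 125 (X(y) = (-5)²*5 = 25*5 = 125)
k(G) = I*√15/5 (k(G) = √(-1 + ⅖) = √(-⅗) = I*√15/5)
k(-4)*((6 + X(6))*2) = (I*√15/5)*((6 + 125)*2) = (I*√15/5)*(131*2) = (I*√15/5)*262 = 262*I*√15/5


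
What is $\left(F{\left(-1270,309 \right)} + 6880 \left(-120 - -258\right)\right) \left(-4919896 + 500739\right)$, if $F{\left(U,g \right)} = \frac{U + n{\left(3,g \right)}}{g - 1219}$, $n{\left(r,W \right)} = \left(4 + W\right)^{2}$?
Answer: $- \frac{3817681896030057}{910} \approx -4.1953 \cdot 10^{12}$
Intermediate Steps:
$F{\left(U,g \right)} = \frac{U + \left(4 + g\right)^{2}}{-1219 + g}$ ($F{\left(U,g \right)} = \frac{U + \left(4 + g\right)^{2}}{g - 1219} = \frac{U + \left(4 + g\right)^{2}}{-1219 + g}$)
$\left(F{\left(-1270,309 \right)} + 6880 \left(-120 - -258\right)\right) \left(-4919896 + 500739\right) = \left(\frac{-1270 + \left(4 + 309\right)^{2}}{-1219 + 309} + 6880 \left(-120 - -258\right)\right) \left(-4919896 + 500739\right) = \left(\frac{-1270 + 313^{2}}{-910} + 6880 \left(-120 + 258\right)\right) \left(-4419157\right) = \left(- \frac{-1270 + 97969}{910} + 6880 \cdot 138\right) \left(-4419157\right) = \left(\left(- \frac{1}{910}\right) 96699 + 949440\right) \left(-4419157\right) = \left(- \frac{96699}{910} + 949440\right) \left(-4419157\right) = \frac{863893701}{910} \left(-4419157\right) = - \frac{3817681896030057}{910}$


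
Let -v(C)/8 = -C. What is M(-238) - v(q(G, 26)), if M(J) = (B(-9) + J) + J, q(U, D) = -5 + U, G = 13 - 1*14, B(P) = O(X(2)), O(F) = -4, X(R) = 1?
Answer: -432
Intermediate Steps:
B(P) = -4
G = -1 (G = 13 - 14 = -1)
M(J) = -4 + 2*J (M(J) = (-4 + J) + J = -4 + 2*J)
v(C) = 8*C (v(C) = -(-8)*C = 8*C)
M(-238) - v(q(G, 26)) = (-4 + 2*(-238)) - 8*(-5 - 1) = (-4 - 476) - 8*(-6) = -480 - 1*(-48) = -480 + 48 = -432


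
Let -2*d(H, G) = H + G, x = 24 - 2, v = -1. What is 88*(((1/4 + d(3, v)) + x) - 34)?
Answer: -1122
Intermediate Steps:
x = 22
d(H, G) = -G/2 - H/2 (d(H, G) = -(H + G)/2 = -(G + H)/2 = -G/2 - H/2)
88*(((1/4 + d(3, v)) + x) - 34) = 88*(((1/4 + (-½*(-1) - ½*3)) + 22) - 34) = 88*(((¼ + (½ - 3/2)) + 22) - 34) = 88*(((¼ - 1) + 22) - 34) = 88*((-¾ + 22) - 34) = 88*(85/4 - 34) = 88*(-51/4) = -1122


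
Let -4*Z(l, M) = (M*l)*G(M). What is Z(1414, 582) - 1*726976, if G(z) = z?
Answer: -120465910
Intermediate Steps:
Z(l, M) = -l*M²/4 (Z(l, M) = -M*l*M/4 = -l*M²/4)
Z(1414, 582) - 1*726976 = -¼*1414*582² - 1*726976 = -¼*1414*338724 - 726976 = -119738934 - 726976 = -120465910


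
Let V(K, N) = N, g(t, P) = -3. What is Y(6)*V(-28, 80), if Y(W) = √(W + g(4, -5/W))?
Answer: 80*√3 ≈ 138.56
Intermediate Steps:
Y(W) = √(-3 + W) (Y(W) = √(W - 3) = √(-3 + W))
Y(6)*V(-28, 80) = √(-3 + 6)*80 = √3*80 = 80*√3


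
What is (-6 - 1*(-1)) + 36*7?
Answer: 247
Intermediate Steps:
(-6 - 1*(-1)) + 36*7 = (-6 + 1) + 252 = -5 + 252 = 247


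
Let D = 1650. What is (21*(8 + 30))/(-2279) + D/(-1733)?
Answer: -5143284/3949507 ≈ -1.3023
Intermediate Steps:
(21*(8 + 30))/(-2279) + D/(-1733) = (21*(8 + 30))/(-2279) + 1650/(-1733) = (21*38)*(-1/2279) + 1650*(-1/1733) = 798*(-1/2279) - 1650/1733 = -798/2279 - 1650/1733 = -5143284/3949507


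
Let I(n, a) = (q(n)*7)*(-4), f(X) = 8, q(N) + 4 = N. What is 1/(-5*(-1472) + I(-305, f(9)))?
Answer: 1/16012 ≈ 6.2453e-5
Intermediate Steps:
q(N) = -4 + N
I(n, a) = 112 - 28*n (I(n, a) = ((-4 + n)*7)*(-4) = (-28 + 7*n)*(-4) = 112 - 28*n)
1/(-5*(-1472) + I(-305, f(9))) = 1/(-5*(-1472) + (112 - 28*(-305))) = 1/(7360 + (112 + 8540)) = 1/(7360 + 8652) = 1/16012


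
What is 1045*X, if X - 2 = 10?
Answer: 12540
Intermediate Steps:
X = 12 (X = 2 + 10 = 12)
1045*X = 1045*12 = 12540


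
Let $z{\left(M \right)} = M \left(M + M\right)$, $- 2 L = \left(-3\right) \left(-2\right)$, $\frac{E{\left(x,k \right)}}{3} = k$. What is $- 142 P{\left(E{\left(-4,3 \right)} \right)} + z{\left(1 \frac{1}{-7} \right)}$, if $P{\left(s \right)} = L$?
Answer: $\frac{20876}{49} \approx 426.04$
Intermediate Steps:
$E{\left(x,k \right)} = 3 k$
$L = -3$ ($L = - \frac{\left(-3\right) \left(-2\right)}{2} = \left(- \frac{1}{2}\right) 6 = -3$)
$z{\left(M \right)} = 2 M^{2}$ ($z{\left(M \right)} = M 2 M = 2 M^{2}$)
$P{\left(s \right)} = -3$
$- 142 P{\left(E{\left(-4,3 \right)} \right)} + z{\left(1 \frac{1}{-7} \right)} = \left(-142\right) \left(-3\right) + 2 \left(1 \frac{1}{-7}\right)^{2} = 426 + 2 \left(1 \left(- \frac{1}{7}\right)\right)^{2} = 426 + 2 \left(- \frac{1}{7}\right)^{2} = 426 + 2 \cdot \frac{1}{49} = 426 + \frac{2}{49} = \frac{20876}{49}$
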